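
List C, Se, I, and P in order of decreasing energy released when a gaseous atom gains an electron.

I, Se, C, P

Adding an electron releases more energy for atoms nearer the top right (short of the noble gases).
These sit on a diagonal, where the across-period and down-group effects partly cancel.
C > P: the two effects oppose for this pair; the down-group effect wins (122 vs 72 kJ/mol).
Se > C: the two effects oppose for this pair; the across-period effect wins (195 vs 122 kJ/mol).
I > Se: the two effects oppose for this pair; the across-period effect wins (295 vs 195 kJ/mol).
Approximate values (kJ/mol): C 122, P 72, Se 195, I 295.
So from highest to lowest: I > Se > C > P.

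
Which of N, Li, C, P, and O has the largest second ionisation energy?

Li

Consider each +1 ion: N⁺ still has 4 valence electrons; Li⁺ is the bare [He] core; C⁺ still has 3 valence electrons; P⁺ still has 4 valence electrons; O⁺ still has 5 valence electrons.
Breaking into a closed-shell core is much more expensive than removing a leftover valence electron — Li has the largest IE_2 here.
Valence configurations: N⁺ [He]2s²2p², C⁺ [He]2s²2p¹, P⁺ [Ne]3s²3p², O⁺ [He]2s²2p³.
The numbers (kJ/mol): N 2856, Li 7298, C 2353, P 1907, O 3388.
Hence IE_2: P < C < N < O < Li.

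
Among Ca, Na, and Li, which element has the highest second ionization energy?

IE_2 is the cost of taking one more electron from the +1 cation: Ca⁺ still has 1 valence electron; Na⁺ is the bare [Ne] core; Li⁺ is the bare [He] core.
Breaking into a closed-shell core is much more expensive than removing a leftover valence electron — Na and Li have the largest IE_2 here.
Tabulated IE_2 (kJ/mol): Ca 1145, Na 4562, Li 7298.
Hence IE_2: Ca < Na < Li.

Li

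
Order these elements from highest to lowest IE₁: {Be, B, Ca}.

Be > B > Ca

Be is in period 2, group 2; B is in period 2, group 13; Ca is in period 4, group 2.
Across a period the outer electron is held more tightly (higher IE₁); down a group it sits in a higher shell, more shielded, and comes off more easily.
Here both period and group differ, so the two effects have to be weighed against each other.
B > Ca: relative to Ca, both the across-period and down-group shifts push B's first ionization energy up.
Be > B: this pair runs against the simple trend — see the exception note.
Note the exception: Be has a higher first ionization energy than B, contrary to the simple trend — removing B's lone 2p electron is easier than breaking Be's filled 2s².
For reference (kJ/mol): Be 900, B 801, Ca 590.
So from highest to lowest: Be > B > Ca.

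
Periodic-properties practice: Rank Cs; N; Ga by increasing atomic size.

N is in period 2, group 15; Ga is in period 4, group 13; Cs is in period 6, group 1.
Across a period the added protons contract the valence shell; down a group each new principal shell makes the atom larger.
These span different periods and groups, so the two trends combine.
Ga > N: both effects reinforce here, so Ga is clearly the larger of the two.
Cs > Ga: relative to Ga, both the across-period and down-group shifts push Cs's atomic radius up.
Approximate values (pm): N 71, Ga 124, Cs 232.
So from smallest to largest: N < Ga < Cs.

N < Ga < Cs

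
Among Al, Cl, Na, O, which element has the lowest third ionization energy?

Al

After 2 electrons have been removed, what remains? Al²⁺ still has 1 valence electron; Cl²⁺ still has 5 valence electrons; Na²⁺ is already 1 electron into the core; O²⁺ still has 4 valence electrons.
Breaking into a closed-shell core is much more expensive than removing a leftover valence electron — Na has the largest IE_3 here.
Valence configurations: Al²⁺ [Ne]3s¹, Cl²⁺ [Ne]3s²3p³, O²⁺ [He]2s²2p².
Approximate IE_3 values (kJ/mol): Al 2745, Cl 3822, Na 6910, O 5300.
Overall IE_3 order: Al < Cl < O < Na.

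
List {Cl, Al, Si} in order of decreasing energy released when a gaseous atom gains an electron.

Cl, Si, Al

Atoms with high Z_eff and room in the valence shell (especially the halogens) have the most exothermic electron affinities.
All lie in period 3, so electron affinity increases left to right.
So from highest to lowest: Cl > Si > Al.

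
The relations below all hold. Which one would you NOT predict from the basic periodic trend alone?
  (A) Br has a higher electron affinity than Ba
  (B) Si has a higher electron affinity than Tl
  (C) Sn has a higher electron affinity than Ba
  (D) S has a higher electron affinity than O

(D)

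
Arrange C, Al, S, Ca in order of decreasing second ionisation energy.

The second ionization energy removes an electron from the +1 ion. For each element: C⁺ still has 3 valence electrons; Al⁺ still has 2 valence electrons; S⁺ still has 5 valence electrons; Ca⁺ still has 1 valence electron.
All are still removing valence electrons, so compare the +1 ions as you would atoms: IE_2 generally rises across a period (higher Z_eff) and falls down a group (larger shell), subject to the usual subshell exceptions.
Valence configurations: C⁺ [He]2s²2p¹, Al⁺ [Ne]3s², S⁺ [Ne]3s²3p³, Ca⁺ [Ar]4s¹.
The numbers (kJ/mol): C 2353, Al 1817, S 2252, Ca 1145.
Putting it together, IE_2: Ca < Al < S < C.

C > S > Al > Ca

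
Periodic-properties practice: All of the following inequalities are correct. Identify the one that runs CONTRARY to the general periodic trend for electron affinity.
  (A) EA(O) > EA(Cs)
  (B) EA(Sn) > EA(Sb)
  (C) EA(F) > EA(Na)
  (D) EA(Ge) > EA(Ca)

(B)

The general trend: electron affinity increases across a period and decreases down a group.
(A) O (period 2, group 16) vs Cs (period 6, group 1): the stated order agrees with the simple trend.
(B) Sn (period 5, group 14) vs Sb (period 5, group 15): the stated order contradicts the simple trend.
(C) F (period 2, group 17) vs Na (period 3, group 1): the stated order agrees with the simple trend.
(D) Ge (period 4, group 14) vs Ca (period 4, group 2): the stated order agrees with the simple trend.
The exception is (B): adding an electron to Sb's half-filled 5p³ is unfavourable, so Sn has the more exothermic EA.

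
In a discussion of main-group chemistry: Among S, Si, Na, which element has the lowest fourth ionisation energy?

Si

IE_4 is the cost of taking one more electron from the +3 cation: S³⁺ still has 3 valence electrons; Si³⁺ still has 1 valence electron; Na³⁺ is already 2 electrons into the core.
Pulling an electron out of a noble-gas core costs far more than removing a remaining valence electron, so Na sits at the high end of IE_4.
Valence configurations: S³⁺ [Ne]3s²3p¹, Si³⁺ [Ne]3s¹.
Approximate IE_4 values (kJ/mol): S 4556, Si 4356, Na 9543.
Overall IE_4 order: Si < S < Na.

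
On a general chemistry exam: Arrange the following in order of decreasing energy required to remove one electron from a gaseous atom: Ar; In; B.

Ar, B, In

B is in period 2, group 13; Ar is in period 3, group 18; In is in period 5, group 13.
Removing the outermost electron gets harder across a period and easier down a group.
Here both period and group differ, so the two effects have to be weighed against each other.
B > In: they share group 13; the group trend gives B the larger value.
Ar > B: period and group pull opposite ways; the across-period shift dominates (1521 vs 801 kJ/mol).
For reference (kJ/mol): B 801, Ar 1521, In 558.
So from highest to lowest: Ar > B > In.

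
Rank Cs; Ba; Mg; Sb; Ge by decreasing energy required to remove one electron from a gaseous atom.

Sb > Ge > Mg > Ba > Cs

Mg is in period 3, group 2; Ge is in period 4, group 14; Sb is in period 5, group 15; Cs is in period 6, group 1; Ba is in period 6, group 2.
IE₁ increases left→right with effective nuclear charge and decreases top→bottom as the valence shell moves farther out.
Neither a single period nor a single group — weigh both effects.
Ba > Cs: Ba lies to the right of Cs in period 6, so the across-period effect alone puts Ba higher.
Mg > Ba: they share group 2; the group trend gives Mg the larger value.
Ge > Mg: the two effects oppose for this pair; the across-period effect wins (762 vs 738 kJ/mol).
Sb > Ge: the two effects oppose for this pair; the across-period effect wins (831 vs 762 kJ/mol).
For reference (kJ/mol): Mg 738, Ge 762, Sb 831, Cs 376, Ba 503.
So from highest to lowest: Sb > Ge > Mg > Ba > Cs.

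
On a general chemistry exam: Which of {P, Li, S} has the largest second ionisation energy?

Li

IE_2 is the cost of taking one more electron from the +1 cation: P⁺ still has 4 valence electrons; Li⁺ is the bare [He] core; S⁺ still has 5 valence electrons.
Core electrons are held far more tightly than valence electrons, so Li tops the IE_2 order.
Valence configurations: P⁺ [Ne]3s²3p², S⁺ [Ne]3s²3p³.
Approximate IE_2 values (kJ/mol): P 1907, Li 7298, S 2252.
Overall IE_2 order: P < S < Li.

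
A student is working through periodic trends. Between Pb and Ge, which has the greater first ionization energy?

Removing the outermost electron gets harder across a period and easier down a group.
All are in group 14, so first ionization energy increases up the group.
So Ge has the greater first ionization energy (Ge > Pb).

Ge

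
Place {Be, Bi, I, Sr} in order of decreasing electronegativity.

Be is in period 2, group 2; Sr is in period 5, group 2; I is in period 5, group 17; Bi is in period 6, group 15.
EN rises left→right (higher Z_eff, smaller atoms) and falls top→bottom (larger, more shielded atoms).
Here both period and group differ, so the two effects have to be weighed against each other.
Be > Sr: Be sits above Sr in group 2, so the down-group effect alone puts Be higher.
Bi > Be: period and group pull opposite ways; the across-period shift dominates (2.02 vs 1.57).
I > Bi: relative to Bi, both the across-period and down-group shifts push I's electronegativity up.
Tabulated electronegativity (Pauling): Be 1.57, Sr 0.95, I 2.66, Bi 2.02.
So from highest to lowest: I > Bi > Be > Sr.

I > Bi > Be > Sr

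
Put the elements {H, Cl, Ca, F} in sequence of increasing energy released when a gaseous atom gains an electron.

EA tends to increase across a period and decrease down a group, though the pattern is less regular than for IE or radius.
Here both period and group differ, so the two effects have to be weighed against each other.
H > Ca: the two effects oppose for this pair; the down-group effect wins (73 vs 2 kJ/mol).
F > H: the two effects oppose for this pair; the across-period effect wins (328 vs 73 kJ/mol).
Cl > F: this pair runs against the simple trend — see the exception note.
Note the exception: Cl has a higher electron affinity than F, contrary to the simple trend — F's small 2p subshell makes the incoming electron feel strong e⁻–e⁻ repulsion, so Cl actually releases more energy on gaining an electron.
Approximate values (kJ/mol): H 73, F 328, Cl 349, Ca 2.
So from lowest to highest: Ca < H < F < Cl.

Ca < H < F < Cl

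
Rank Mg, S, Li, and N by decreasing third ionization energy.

Li > Mg > N > S

The third ionization energy removes an electron from the +2 ion. For each element: Mg²⁺ is the bare [Ne] core; S²⁺ still has 4 valence electrons; Li²⁺ is already 1 electron into the core; N²⁺ still has 3 valence electrons.
Core electrons are held far more tightly than valence electrons, so Mg and Li top the IE_3 order.
Valence configurations: S²⁺ [Ne]3s²3p², N²⁺ [He]2s²2p¹.
Approximate IE_3 values (kJ/mol): Mg 7733, S 3357, Li 11815, N 4578.
Overall IE_3 order: S < N < Mg < Li.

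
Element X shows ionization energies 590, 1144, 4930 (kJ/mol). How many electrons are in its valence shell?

Look for the largest jump between consecutive ionization energies: IE3/IE2 ≈ 4.3, far larger than any earlier ratio.
That jump marks the point where a core electron is being removed. So the atom has 2 valence electrons.

2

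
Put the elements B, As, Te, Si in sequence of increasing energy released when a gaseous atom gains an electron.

B, As, Si, Te

B is in period 2, group 13; Si is in period 3, group 14; As is in period 4, group 15; Te is in period 5, group 16.
EA tends to increase across a period and decrease down a group, though the pattern is less regular than for IE or radius.
A diagonal step moves right (one effect) and down (the opposite effect) at once.
As > B: the two effects oppose for this pair; the across-period effect wins (78 vs 27 kJ/mol).
Si > As: the two effects oppose for this pair; the down-group effect wins (134 vs 78 kJ/mol).
Te > Si: the two effects oppose for this pair; the across-period effect wins (190 vs 134 kJ/mol).
For reference (kJ/mol): B 27, Si 134, As 78, Te 190.
So from lowest to highest: B < As < Si < Te.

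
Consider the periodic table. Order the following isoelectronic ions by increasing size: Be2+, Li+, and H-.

Be2+ < Li+ < H-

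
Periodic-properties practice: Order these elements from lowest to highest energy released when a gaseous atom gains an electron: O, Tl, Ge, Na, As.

O is in period 2, group 16; Na is in period 3, group 1; Ge is in period 4, group 14; As is in period 4, group 15; Tl is in period 6, group 13.
Atoms with high Z_eff and room in the valence shell (especially the halogens) have the most exothermic electron affinities.
Here both period and group differ, so the two effects have to be weighed against each other.
Na > Tl: the two effects oppose for this pair; the down-group effect wins (53 vs 19 kJ/mol).
As > Na: period and group pull opposite ways; the across-period shift dominates (78 vs 53 kJ/mol).
Ge > As: this pair runs against the simple trend — see the exception note.
O > Ge: both effects reinforce here, so O is clearly the higher of the two.
Note the exception: Ge has a higher electron affinity than As, contrary to the simple trend — adding an electron to As's half-filled 4p³ is unfavourable, so Ge (4p²) has the more exothermic EA.
For reference (kJ/mol): O 141, Na 53, Ge 119, As 78, Tl 19.
So from lowest to highest: Tl < Na < As < Ge < O.

Tl, Na, As, Ge, O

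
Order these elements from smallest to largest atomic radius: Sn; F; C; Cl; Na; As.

C is in period 2, group 14; F is in period 2, group 17; Na is in period 3, group 1; Cl is in period 3, group 17; As is in period 4, group 15; Sn is in period 5, group 14.
Radius decreases left→right (rising Z_eff, same n) and increases top→bottom (higher n).
These span different periods and groups, so the two trends combine.
C > F: C lies to the left of F in period 2, so the across-period effect alone puts C larger.
Cl > C: period and group pull opposite ways; the down-group shift dominates (99 vs 75 pm).
As > Cl: both effects reinforce here, so As is clearly the larger of the two.
Sn > As: both effects reinforce here, so Sn is clearly the larger of the two.
Na > Sn: the two effects oppose for this pair; the across-period effect wins (155 vs 140 pm).
For reference (pm): C 75, F 64, Na 155, Cl 99, As 121, Sn 140.
So from smallest to largest: F < C < Cl < As < Sn < Na.

F < C < Cl < As < Sn < Na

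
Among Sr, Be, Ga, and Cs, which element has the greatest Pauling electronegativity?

Smaller atoms with higher effective nuclear charge are more electronegative.
Neither a single period nor a single group — weigh both effects.
Sr > Cs: relative to Cs, both the across-period and down-group shifts push Sr's electronegativity up.
Be > Sr: they share group 2; the group trend gives Be the larger value.
Ga > Be: period and group pull opposite ways; the across-period shift dominates (1.81 vs 1.57).
For reference (Pauling): Be 1.57, Ga 1.81, Sr 0.95, Cs 0.79.
The greatest Pauling electronegativity among these belongs to Ga.

Ga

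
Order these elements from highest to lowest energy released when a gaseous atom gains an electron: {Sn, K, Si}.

Si > Sn > K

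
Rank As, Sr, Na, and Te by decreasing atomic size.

Na is in period 3, group 1; As is in period 4, group 15; Sr is in period 5, group 2; Te is in period 5, group 16.
Moving right in a period, electrons are added to the same shell under a stronger nuclear pull, so atoms get smaller; moving down, a new shell is opened and atoms get larger.
Neither a single period nor a single group — weigh both effects.
Te > As: period and group pull opposite ways; the down-group shift dominates (136 vs 121 pm).
Na > Te: period and group pull opposite ways; the across-period shift dominates (155 vs 136 pm).
Sr > Na: period and group pull opposite ways; the down-group shift dominates (185 vs 155 pm).
Approximate values (pm): Na 155, As 121, Sr 185, Te 136.
So from largest to smallest: Sr > Na > Te > As.

Sr, Na, Te, As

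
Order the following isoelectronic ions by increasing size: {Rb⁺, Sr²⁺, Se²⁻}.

Sr²⁺, Rb⁺, Se²⁻

All of these have 36 electrons, so size is governed by nuclear charge alone: the more protons, the stronger the pull on the same electron cloud, and the smaller the ion.
Nuclear charges: Sr²⁺ (Z=38), Rb⁺ (Z=37), Se²⁻ (Z=34).
Smallest to largest: Sr²⁺ < Rb⁺ < Se²⁻.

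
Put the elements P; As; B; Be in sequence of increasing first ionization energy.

Be is in period 2, group 2; B is in period 2, group 13; P is in period 3, group 15; As is in period 4, group 15.
Across a period the outer electron is held more tightly (higher IE₁); down a group it sits in a higher shell, more shielded, and comes off more easily.
Here both period and group differ, so the two effects have to be weighed against each other.
Be > B: this pair runs against the simple trend — see the exception note.
As > Be: the two effects oppose for this pair; the across-period effect wins (947 vs 900 kJ/mol).
P > As: they share group 15; the group trend gives P the larger value.
Note the exception: Be has a higher first ionization energy than B, contrary to the simple trend — removing B's lone 2p electron is easier than breaking Be's filled 2s².
Tabulated first ionization energy (kJ/mol): Be 900, B 801, P 1012, As 947.
So from lowest to highest: B < Be < As < P.

B, Be, As, P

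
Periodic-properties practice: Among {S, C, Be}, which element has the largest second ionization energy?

C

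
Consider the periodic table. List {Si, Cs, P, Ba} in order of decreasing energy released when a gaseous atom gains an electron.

Si > P > Cs > Ba

Si is in period 3, group 14; P is in period 3, group 15; Cs is in period 6, group 1; Ba is in period 6, group 2.
Atoms with high Z_eff and room in the valence shell (especially the halogens) have the most exothermic electron affinities.
These span different periods and groups, so the two trends combine.
Cs > Ba: this pair runs against the simple trend — see the exception note.
P > Cs: relative to Cs, both the across-period and down-group shifts push P's electron affinity up.
Si > P: this pair runs against the simple trend — see the exception note.
Note the exception: Cs has a higher electron affinity than Ba, contrary to the simple trend — adding an electron to Ba (ns²) has to open a new, higher-energy np subshell, which is unfavourable.
Note the exception: Si has a higher electron affinity than P, contrary to the simple trend — adding an electron to P's half-filled 3p³ is unfavourable, so Si (3p²) has the more exothermic EA.
For reference (kJ/mol): Si 134, P 72, Cs 46, Ba 14.
So from highest to lowest: Si > P > Cs > Ba.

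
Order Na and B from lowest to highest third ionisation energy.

The third ionization energy removes an electron from the +2 ion. For each element: Na²⁺ is already 1 electron into the core; B²⁺ still has 1 valence electron.
Pulling an electron out of a noble-gas core costs far more than removing a remaining valence electron, so Na sits at the high end of IE_3.
The numbers (kJ/mol): Na 6910, B 3660.
Putting it together, IE_3: B < Na.

B, Na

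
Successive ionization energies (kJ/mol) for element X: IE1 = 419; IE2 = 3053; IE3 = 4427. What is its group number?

Group 1

Look for the largest jump between consecutive ionization energies: IE2/IE1 ≈ 7.3, far larger than any earlier ratio.
That jump marks the point where a core electron is being removed. So the atom has 1 valence electron.
A main-group element with 1 valence electron is in group 1.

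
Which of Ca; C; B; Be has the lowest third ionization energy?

After 2 electrons have been removed, what remains? Ca²⁺ is the bare [Ar] core; C²⁺ still has 2 valence electrons; B²⁺ still has 1 valence electron; Be²⁺ is the bare [He] core.
Breaking into a closed-shell core is much more expensive than removing a leftover valence electron — Ca and Be have the largest IE_3 here.
Valence configurations: C²⁺ [He]2s², B²⁺ [He]2s¹.
Approximate IE_3 values (kJ/mol): Ca 4912, C 4620, B 3660, Be 14849.
Overall IE_3 order: B < C < Ca < Be.

B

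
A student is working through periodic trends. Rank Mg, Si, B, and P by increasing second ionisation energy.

Mg < Si < P < B

After 1 electron has been removed, what remains? Mg⁺ still has 1 valence electron; Si⁺ still has 3 valence electrons; B⁺ still has 2 valence electrons; P⁺ still has 4 valence electrons.
All are still removing valence electrons, so compare the +1 ions as you would atoms: IE_2 generally rises across a period (higher Z_eff) and falls down a group (larger shell), subject to the usual subshell exceptions.
Valence configurations: Mg⁺ [Ne]3s¹, Si⁺ [Ne]3s²3p¹, B⁺ [He]2s², P⁺ [Ne]3s²3p².
Approximate IE_2 values (kJ/mol): Mg 1451, Si 1577, B 2427, P 1907.
Overall IE_2 order: Mg < Si < P < B.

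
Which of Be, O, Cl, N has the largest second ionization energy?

O

After 1 electron has been removed, what remains? Be⁺ still has 1 valence electron; O⁺ still has 5 valence electrons; Cl⁺ still has 6 valence electrons; N⁺ still has 4 valence electrons.
All are still removing valence electrons, so compare the +1 ions as you would atoms: IE_2 generally rises across a period (higher Z_eff) and falls down a group (larger shell), subject to the usual subshell exceptions.
Valence configurations: Be⁺ [He]2s¹, O⁺ [He]2s²2p³, Cl⁺ [Ne]3s²3p⁴, N⁺ [He]2s²2p².
The numbers (kJ/mol): Be 1757, O 3388, Cl 2298, N 2856.
Hence IE_2: Be < Cl < N < O.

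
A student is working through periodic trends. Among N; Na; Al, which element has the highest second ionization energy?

The second ionization energy removes an electron from the +1 ion. For each element: N⁺ still has 4 valence electrons; Na⁺ is the bare [Ne] core; Al⁺ still has 2 valence electrons.
Pulling an electron out of a noble-gas core costs far more than removing a remaining valence electron, so Na sits at the high end of IE_2.
Valence configurations: N⁺ [He]2s²2p², Al⁺ [Ne]3s².
Approximate IE_2 values (kJ/mol): N 2856, Na 4562, Al 1817.
Putting it together, IE_2: Al < N < Na.

Na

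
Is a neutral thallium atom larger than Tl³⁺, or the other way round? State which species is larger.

Forming Tl³⁺ removes 3 electrons from Tl. Fewer electrons for the same nuclear charge means less shielding and a higher Z_eff on the remaining electrons, and for main-group metals the entire outer shell is lost.
A cation is smaller than its parent atom: Tl³⁺ < Tl.

Tl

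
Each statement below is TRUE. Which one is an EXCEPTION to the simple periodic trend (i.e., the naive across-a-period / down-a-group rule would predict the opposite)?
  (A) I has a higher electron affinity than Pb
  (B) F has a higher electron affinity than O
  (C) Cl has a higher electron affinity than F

The general trend: electron affinity increases across a period and decreases down a group.
(A) I (period 5, group 17) vs Pb (period 6, group 14): the stated order agrees with the simple trend.
(B) F (period 2, group 17) vs O (period 2, group 16): the stated order agrees with the simple trend.
(C) Cl (period 3, group 17) vs F (period 2, group 17): the stated order contradicts the simple trend.
The exception is (C): F's small 2p subshell makes the incoming electron feel strong e⁻–e⁻ repulsion, so Cl actually releases more energy on gaining an electron.

(C)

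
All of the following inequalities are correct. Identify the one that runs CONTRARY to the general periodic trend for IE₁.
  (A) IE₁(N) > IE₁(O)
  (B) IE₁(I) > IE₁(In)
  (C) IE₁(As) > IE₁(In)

The general trend: IE₁ increases across a period and decreases down a group.
(A) N (period 2, group 15) vs O (period 2, group 16): the stated order contradicts the simple trend.
(B) I (period 5, group 17) vs In (period 5, group 13): the stated order agrees with the simple trend.
(C) As (period 4, group 15) vs In (period 5, group 13): the stated order agrees with the simple trend.
The exception is (A): pairing an electron in O's 2p⁴ costs repulsion energy, so O ionizes more easily than half-filled N (2p³).

(A)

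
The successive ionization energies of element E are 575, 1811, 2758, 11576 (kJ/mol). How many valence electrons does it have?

3

Look for the largest jump between consecutive ionization energies: IE4/IE3 ≈ 4.2, far larger than any earlier ratio.
That jump marks the point where a core electron is being removed. So the atom has 3 valence electrons.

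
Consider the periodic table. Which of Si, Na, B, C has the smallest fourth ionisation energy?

IE_4 is the cost of taking one more electron from the +3 cation: Si³⁺ still has 1 valence electron; Na³⁺ is already 2 electrons into the core; B³⁺ is the bare [He] core; C³⁺ still has 1 valence electron.
Pulling an electron out of a noble-gas core costs far more than removing a remaining valence electron, so Na and B sit at the high end of IE_4.
Valence configurations: Si³⁺ [Ne]3s¹, C³⁺ [He]2s¹.
Approximate IE_4 values (kJ/mol): Si 4356, Na 9543, B 25026, C 6223.
So the fourth ionization energies run Si < C < Na < B.

Si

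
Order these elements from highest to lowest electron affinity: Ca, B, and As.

B is in period 2, group 13; Ca is in period 4, group 2; As is in period 4, group 15.
EA tends to increase across a period and decrease down a group, though the pattern is less regular than for IE or radius.
Here both period and group differ, so the two effects have to be weighed against each other.
B > Ca: both effects reinforce here, so B is clearly the higher of the two.
As > B: period and group pull opposite ways; the across-period shift dominates (78 vs 27 kJ/mol).
Approximate values (kJ/mol): B 27, Ca 2, As 78.
So from highest to lowest: As > B > Ca.

As > B > Ca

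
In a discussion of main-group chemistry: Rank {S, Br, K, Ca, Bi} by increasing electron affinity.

Electron affinity generally becomes more exothermic across a period toward the halogens and less exothermic down a group.
Here both period and group differ, so the two effects have to be weighed against each other.
K > Ca: this pair runs against the simple trend — see the exception note.
Bi > K: period and group pull opposite ways; the across-period shift dominates (91 vs 48 kJ/mol).
S > Bi: relative to Bi, both the across-period and down-group shifts push S's electron affinity up.
Br > S: period and group pull opposite ways; the across-period shift dominates (325 vs 200 kJ/mol).
Note the exception: K has a higher electron affinity than Ca, contrary to the simple trend — adding an electron to Ca (ns²) has to open a new, higher-energy np subshell, which is unfavourable.
For reference (kJ/mol): S 200, K 48, Ca 2, Br 325, Bi 91.
So from lowest to highest: Ca < K < Bi < S < Br.

Ca < K < Bi < S < Br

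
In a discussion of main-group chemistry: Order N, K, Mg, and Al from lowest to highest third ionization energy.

Consider each +2 ion: N²⁺ still has 3 valence electrons; K²⁺ is already 1 electron into the core; Mg²⁺ is the bare [Ne] core; Al²⁺ still has 1 valence electron.
Usually core removal costs more than valence removal, but here the competition is close: a tightly held n=2 valence electron can cost more to remove than an n=3 core electron, so the actual values have to decide it.
Valence configurations: N²⁺ [He]2s²2p¹, Al²⁺ [Ne]3s¹.
Approximate IE_3 values (kJ/mol): N 4578, K 4420, Mg 7733, Al 2745.
So the third ionization energies run Al < K < N < Mg.

Al, K, N, Mg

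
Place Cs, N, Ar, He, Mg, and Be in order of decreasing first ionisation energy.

He > Ar > N > Be > Mg > Cs

He is in period 1, group 18; Be is in period 2, group 2; N is in period 2, group 15; Mg is in period 3, group 2; Ar is in period 3, group 18; Cs is in period 6, group 1.
IE₁ increases left→right with effective nuclear charge and decreases top→bottom as the valence shell moves farther out.
These span different periods and groups, so the two trends combine.
Mg > Cs: both effects reinforce here, so Mg is clearly the higher of the two.
Be > Mg: they share group 2; the group trend gives Be the larger value.
N > Be: both are in period 2; the period trend gives N the larger value.
Ar > N: the two effects oppose for this pair; the across-period effect wins (1521 vs 1402 kJ/mol).
He > Ar: they share group 18; the group trend gives He the larger value.
For reference (kJ/mol): He 2372, Be 900, N 1402, Mg 738, Ar 1521, Cs 376.
So from highest to lowest: He > Ar > N > Be > Mg > Cs.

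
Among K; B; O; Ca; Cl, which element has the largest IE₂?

O

Consider each +1 ion: K⁺ is the bare [Ar] core; B⁺ still has 2 valence electrons; O⁺ still has 5 valence electrons; Ca⁺ still has 1 valence electron; Cl⁺ still has 6 valence electrons.
Usually core removal costs more than valence removal, but here the competition is close: a tightly held n=2 valence electron can cost more to remove than an n=3 core electron, so the actual values have to decide it.
Valence configurations: B⁺ [He]2s², O⁺ [He]2s²2p³, Ca⁺ [Ar]4s¹, Cl⁺ [Ne]3s²3p⁴.
The numbers (kJ/mol): K 3052, B 2427, O 3388, Ca 1145, Cl 2298.
Hence IE_2: Ca < Cl < B < K < O.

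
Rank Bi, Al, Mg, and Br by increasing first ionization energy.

Mg is in period 3, group 2; Al is in period 3, group 13; Br is in period 4, group 17; Bi is in period 6, group 15.
Across a period the outer electron is held more tightly (higher IE₁); down a group it sits in a higher shell, more shielded, and comes off more easily.
Neither a single period nor a single group — weigh both effects.
Bi > Al: period and group pull opposite ways; the across-period shift dominates (703 vs 578 kJ/mol).
Mg > Bi: period and group pull opposite ways; the down-group shift dominates (738 vs 703 kJ/mol).
Br > Mg: period and group pull opposite ways; the across-period shift dominates (1140 vs 738 kJ/mol).
Note the exception: Mg has a higher first ionization energy than Al, contrary to the simple trend — Al's single 3p electron is easier to remove than one from Mg's filled 3s².
For reference (kJ/mol): Mg 738, Al 578, Br 1140, Bi 703.
So from lowest to highest: Al < Bi < Mg < Br.

Al < Bi < Mg < Br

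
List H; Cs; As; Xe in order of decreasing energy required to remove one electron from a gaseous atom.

H > Xe > As > Cs

H is in period 1, group 1; As is in period 4, group 15; Xe is in period 5, group 18; Cs is in period 6, group 1.
Across a period the outer electron is held more tightly (higher IE₁); down a group it sits in a higher shell, more shielded, and comes off more easily.
Neither a single period nor a single group — weigh both effects.
As > Cs: both effects reinforce here, so As is clearly the higher of the two.
Xe > As: the two effects oppose for this pair; the across-period effect wins (1170 vs 947 kJ/mol).
H > Xe: period and group pull opposite ways; the down-group shift dominates (1312 vs 1170 kJ/mol).
For reference (kJ/mol): H 1312, As 947, Xe 1170, Cs 376.
So from highest to lowest: H > Xe > As > Cs.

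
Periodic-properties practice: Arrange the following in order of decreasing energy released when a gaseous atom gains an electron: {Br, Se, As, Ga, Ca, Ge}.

Ca is in period 4, group 2; Ga is in period 4, group 13; Ge is in period 4, group 14; As is in period 4, group 15; Se is in period 4, group 16; Br is in period 4, group 17.
Atoms with high Z_eff and room in the valence shell (especially the halogens) have the most exothermic electron affinities.
All lie in period 4; the across-period trend (electron affinity increases left to right) applies, with the exception below.
Note the exception: Ge has a higher electron affinity than As, contrary to the simple trend — adding an electron to As's half-filled 4p³ is unfavourable, so Ge (4p²) has the more exothermic EA.
Approximate values (kJ/mol): Ca 2, Ga 29, Ge 119, As 78, Se 195, Br 325.
So from highest to lowest: Br > Se > Ge > As > Ga > Ca.

Br > Se > Ge > As > Ga > Ca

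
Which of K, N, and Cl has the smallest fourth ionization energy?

IE_4 is the cost of taking one more electron from the +3 cation: K³⁺ is already 2 electrons into the core; N³⁺ still has 2 valence electrons; Cl³⁺ still has 4 valence electrons.
Usually core removal costs more than valence removal, but here the competition is close: a tightly held n=2 valence electron can cost more to remove than an n=3 core electron, so the actual values have to decide it.
Valence configurations: N³⁺ [He]2s², Cl³⁺ [Ne]3s²3p².
Approximate IE_4 values (kJ/mol): K 5877, N 7475, Cl 5159.
So the fourth ionization energies run Cl < K < N.

Cl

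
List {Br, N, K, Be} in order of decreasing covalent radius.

K, Br, Be, N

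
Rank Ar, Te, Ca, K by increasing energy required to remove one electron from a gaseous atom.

K, Ca, Te, Ar

Ar is in period 3, group 18; K is in period 4, group 1; Ca is in period 4, group 2; Te is in period 5, group 16.
Removing the outermost electron gets harder across a period and easier down a group.
Here both period and group differ, so the two effects have to be weighed against each other.
Ca > K: both are in period 4; the period trend gives Ca the larger value.
Te > Ca: period and group pull opposite ways; the across-period shift dominates (869 vs 590 kJ/mol).
Ar > Te: relative to Te, both the across-period and down-group shifts push Ar's first ionization energy up.
For reference (kJ/mol): Ar 1521, K 419, Ca 590, Te 869.
So from lowest to highest: K < Ca < Te < Ar.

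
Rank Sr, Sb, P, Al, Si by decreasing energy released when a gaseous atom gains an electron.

Si, Sb, P, Al, Sr

Al is in period 3, group 13; Si is in period 3, group 14; P is in period 3, group 15; Sr is in period 5, group 2; Sb is in period 5, group 15.
Electron affinity generally becomes more exothermic across a period toward the halogens and less exothermic down a group.
These span different periods and groups, so the two trends combine.
Al > Sr: both effects reinforce here, so Al is clearly the higher of the two.
P > Al: P lies to the right of Al in period 3, so the across-period effect alone puts P higher.
Sb > P: this pair runs against the simple trend — see the exception note.
Si > Sb: period and group pull opposite ways; the down-group shift dominates (134 vs 103 kJ/mol).
Note the exception: Sb has a higher electron affinity than P, contrary to the simple trend — both are half-filled np³, but the pairing/repulsion penalty for the added electron shrinks as the p orbitals become larger and more diffuse down the group, and for Sb that outweighs the weaker nuclear attraction.
Note the exception: Si has a higher electron affinity than P, contrary to the simple trend — adding an electron to P's half-filled 3p³ is unfavourable, so Si (3p²) has the more exothermic EA.
Approximate values (kJ/mol): Al 42, Si 134, P 72, Sr 5, Sb 103.
So from highest to lowest: Si > Sb > P > Al > Sr.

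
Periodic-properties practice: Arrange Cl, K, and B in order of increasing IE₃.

B, Cl, K

Consider each +2 ion: Cl²⁺ still has 5 valence electrons; K²⁺ is already 1 electron into the core; B²⁺ still has 1 valence electron.
Pulling an electron out of a noble-gas core costs far more than removing a remaining valence electron, so K sits at the high end of IE_3.
Valence configurations: Cl²⁺ [Ne]3s²3p³, B²⁺ [He]2s¹.
Tabulated IE_3 (kJ/mol): Cl 3822, K 4420, B 3660.
Putting it together, IE_3: B < Cl < K.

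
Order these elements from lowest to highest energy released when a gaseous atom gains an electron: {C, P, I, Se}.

C is in period 2, group 14; P is in period 3, group 15; Se is in period 4, group 16; I is in period 5, group 17.
Electron affinity generally becomes more exothermic across a period toward the halogens and less exothermic down a group.
A diagonal step moves right (one effect) and down (the opposite effect) at once.
C > P: period and group pull opposite ways; the down-group shift dominates (122 vs 72 kJ/mol).
Se > C: the two effects oppose for this pair; the across-period effect wins (195 vs 122 kJ/mol).
I > Se: the two effects oppose for this pair; the across-period effect wins (295 vs 195 kJ/mol).
Tabulated electron affinity (kJ/mol): C 122, P 72, Se 195, I 295.
So from lowest to highest: P < C < Se < I.

P, C, Se, I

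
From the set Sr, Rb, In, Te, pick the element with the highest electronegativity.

Rb is in period 5, group 1; Sr is in period 5, group 2; In is in period 5, group 13; Te is in period 5, group 16.
Atoms toward the upper right of the periodic table pull bonding electrons most strongly.
All lie in period 5, so electronegativity increases left to right.
The highest electronegativity among these belongs to Te.

Te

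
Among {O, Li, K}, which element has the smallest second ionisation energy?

K

IE_2 is the cost of taking one more electron from the +1 cation: O⁺ still has 5 valence electrons; Li⁺ is the bare [He] core; K⁺ is the bare [Ar] core.
Usually core removal costs more than valence removal, but here the competition is close: a tightly held n=2 valence electron can cost more to remove than an n=3 core electron, so the actual values have to decide it.
Tabulated IE_2 (kJ/mol): O 3388, Li 7298, K 3052.
So the second ionization energies run K < O < Li.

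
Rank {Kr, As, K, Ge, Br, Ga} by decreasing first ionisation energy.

Kr > Br > As > Ge > Ga > K

K is in period 4, group 1; Ga is in period 4, group 13; Ge is in period 4, group 14; As is in period 4, group 15; Br is in period 4, group 17; Kr is in period 4, group 18.
Across a period the outer electron is held more tightly (higher IE₁); down a group it sits in a higher shell, more shielded, and comes off more easily.
All lie in period 4, so first ionization energy increases left to right.
So from highest to lowest: Kr > Br > As > Ge > Ga > K.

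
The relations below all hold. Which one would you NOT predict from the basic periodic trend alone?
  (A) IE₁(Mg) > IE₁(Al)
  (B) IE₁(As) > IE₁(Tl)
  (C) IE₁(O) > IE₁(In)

The general trend: first ionization energy increases across a period and decreases down a group.
(A) Mg (period 3, group 2) vs Al (period 3, group 13): the stated order contradicts the simple trend.
(B) As (period 4, group 15) vs Tl (period 6, group 13): the stated order agrees with the simple trend.
(C) O (period 2, group 16) vs In (period 5, group 13): the stated order agrees with the simple trend.
The exception is (A): Al's single 3p electron is easier to remove than one from Mg's filled 3s².

(A)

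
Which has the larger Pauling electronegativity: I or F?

F

F is in period 2, group 17; I is in period 5, group 17.
Atoms toward the upper right of the periodic table pull bonding electrons most strongly.
All are in group 17, so electronegativity increases up the group.
So F has the larger Pauling electronegativity (F > I).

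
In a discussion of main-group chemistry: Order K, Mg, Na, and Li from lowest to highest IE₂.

Mg < K < Na < Li

The second ionization energy removes an electron from the +1 ion. For each element: K⁺ is the bare [Ar] core; Mg⁺ still has 1 valence electron; Na⁺ is the bare [Ne] core; Li⁺ is the bare [He] core.
Breaking into a closed-shell core is much more expensive than removing a leftover valence electron — K, Na and Li have the largest IE_2 here.
Tabulated IE_2 (kJ/mol): K 3052, Mg 1451, Na 4562, Li 7298.
Hence IE_2: Mg < K < Na < Li.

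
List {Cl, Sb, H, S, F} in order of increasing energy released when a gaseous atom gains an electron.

Adding an electron releases more energy for atoms nearer the top right (short of the noble gases).
These span different periods and groups, so the two trends combine.
Sb > H: period and group pull opposite ways; the across-period shift dominates (103 vs 73 kJ/mol).
S > Sb: both effects reinforce here, so S is clearly the higher of the two.
F > S: relative to S, both the across-period and down-group shifts push F's electron affinity up.
Cl > F: this pair runs against the simple trend — see the exception note.
Note the exception: Cl has a higher electron affinity than F, contrary to the simple trend — F's small 2p subshell makes the incoming electron feel strong e⁻–e⁻ repulsion, so Cl actually releases more energy on gaining an electron.
For reference (kJ/mol): H 73, F 328, S 200, Cl 349, Sb 103.
So from lowest to highest: H < Sb < S < F < Cl.

H < Sb < S < F < Cl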